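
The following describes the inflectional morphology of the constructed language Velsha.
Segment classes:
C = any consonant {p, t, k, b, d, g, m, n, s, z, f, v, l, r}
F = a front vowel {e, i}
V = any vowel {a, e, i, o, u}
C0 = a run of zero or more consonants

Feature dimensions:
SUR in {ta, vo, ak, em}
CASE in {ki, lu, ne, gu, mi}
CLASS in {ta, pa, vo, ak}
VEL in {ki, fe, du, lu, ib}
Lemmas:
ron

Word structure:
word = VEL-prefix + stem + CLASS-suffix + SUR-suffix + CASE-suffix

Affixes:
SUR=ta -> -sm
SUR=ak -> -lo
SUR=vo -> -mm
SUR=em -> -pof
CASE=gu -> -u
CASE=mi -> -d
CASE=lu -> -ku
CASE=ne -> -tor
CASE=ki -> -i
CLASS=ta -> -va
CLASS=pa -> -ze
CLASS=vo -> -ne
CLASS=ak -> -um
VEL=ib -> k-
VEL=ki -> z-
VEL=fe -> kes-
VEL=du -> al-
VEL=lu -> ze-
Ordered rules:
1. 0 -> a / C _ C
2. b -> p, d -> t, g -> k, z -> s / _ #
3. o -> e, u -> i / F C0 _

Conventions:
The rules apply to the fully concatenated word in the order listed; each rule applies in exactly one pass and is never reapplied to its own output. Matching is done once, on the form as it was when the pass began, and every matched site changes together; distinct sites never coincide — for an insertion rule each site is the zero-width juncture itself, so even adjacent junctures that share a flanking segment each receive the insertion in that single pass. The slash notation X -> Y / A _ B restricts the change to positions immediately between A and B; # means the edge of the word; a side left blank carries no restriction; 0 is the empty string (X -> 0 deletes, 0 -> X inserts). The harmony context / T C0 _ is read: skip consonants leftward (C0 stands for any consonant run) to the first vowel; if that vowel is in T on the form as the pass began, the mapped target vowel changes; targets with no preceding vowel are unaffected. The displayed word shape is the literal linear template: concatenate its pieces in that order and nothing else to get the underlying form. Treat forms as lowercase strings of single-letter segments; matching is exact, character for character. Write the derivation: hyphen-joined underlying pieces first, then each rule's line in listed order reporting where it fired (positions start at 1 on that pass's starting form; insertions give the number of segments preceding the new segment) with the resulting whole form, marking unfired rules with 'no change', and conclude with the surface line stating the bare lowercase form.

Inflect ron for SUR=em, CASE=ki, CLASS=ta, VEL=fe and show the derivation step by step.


underlying: kes-ron-va-pof-i
1. 0 -> a / C _ C: inserts after position(s) 3, 6: kesaronavapofi
2. b -> p, d -> t, g -> k, z -> s / _ #: no change
3. o -> e, u -> i / F C0 _: no change
surface: kesaronavapofi


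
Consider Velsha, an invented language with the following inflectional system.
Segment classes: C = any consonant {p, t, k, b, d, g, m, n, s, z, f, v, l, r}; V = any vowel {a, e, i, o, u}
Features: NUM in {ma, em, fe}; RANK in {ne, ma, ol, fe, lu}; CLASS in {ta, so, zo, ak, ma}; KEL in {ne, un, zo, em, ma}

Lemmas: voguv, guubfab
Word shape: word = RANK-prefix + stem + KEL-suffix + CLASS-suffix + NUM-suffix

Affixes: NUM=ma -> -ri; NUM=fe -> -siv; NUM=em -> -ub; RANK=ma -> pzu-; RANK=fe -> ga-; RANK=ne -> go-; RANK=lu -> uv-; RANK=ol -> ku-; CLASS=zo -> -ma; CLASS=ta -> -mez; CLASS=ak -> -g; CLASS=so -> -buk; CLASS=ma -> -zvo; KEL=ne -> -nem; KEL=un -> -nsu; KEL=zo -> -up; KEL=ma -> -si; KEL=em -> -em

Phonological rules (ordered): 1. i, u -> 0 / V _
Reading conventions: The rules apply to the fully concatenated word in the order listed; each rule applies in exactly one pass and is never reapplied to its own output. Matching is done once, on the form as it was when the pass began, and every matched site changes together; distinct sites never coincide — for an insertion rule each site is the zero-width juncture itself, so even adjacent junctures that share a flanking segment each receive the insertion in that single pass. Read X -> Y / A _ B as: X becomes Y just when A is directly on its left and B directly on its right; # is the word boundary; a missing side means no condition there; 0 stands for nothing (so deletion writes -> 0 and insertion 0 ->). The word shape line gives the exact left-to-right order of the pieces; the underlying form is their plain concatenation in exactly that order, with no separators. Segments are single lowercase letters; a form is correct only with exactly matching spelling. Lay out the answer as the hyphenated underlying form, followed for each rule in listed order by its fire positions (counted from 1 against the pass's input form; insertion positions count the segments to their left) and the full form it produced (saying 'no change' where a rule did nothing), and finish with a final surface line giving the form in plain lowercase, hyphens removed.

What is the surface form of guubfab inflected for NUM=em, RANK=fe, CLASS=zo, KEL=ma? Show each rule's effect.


underlying: ga-guubfab-si-ma-ub
1. i, u -> 0 / V _: fires at position(s) 5, 14: gagubfabsimab
surface: gagubfabsimab


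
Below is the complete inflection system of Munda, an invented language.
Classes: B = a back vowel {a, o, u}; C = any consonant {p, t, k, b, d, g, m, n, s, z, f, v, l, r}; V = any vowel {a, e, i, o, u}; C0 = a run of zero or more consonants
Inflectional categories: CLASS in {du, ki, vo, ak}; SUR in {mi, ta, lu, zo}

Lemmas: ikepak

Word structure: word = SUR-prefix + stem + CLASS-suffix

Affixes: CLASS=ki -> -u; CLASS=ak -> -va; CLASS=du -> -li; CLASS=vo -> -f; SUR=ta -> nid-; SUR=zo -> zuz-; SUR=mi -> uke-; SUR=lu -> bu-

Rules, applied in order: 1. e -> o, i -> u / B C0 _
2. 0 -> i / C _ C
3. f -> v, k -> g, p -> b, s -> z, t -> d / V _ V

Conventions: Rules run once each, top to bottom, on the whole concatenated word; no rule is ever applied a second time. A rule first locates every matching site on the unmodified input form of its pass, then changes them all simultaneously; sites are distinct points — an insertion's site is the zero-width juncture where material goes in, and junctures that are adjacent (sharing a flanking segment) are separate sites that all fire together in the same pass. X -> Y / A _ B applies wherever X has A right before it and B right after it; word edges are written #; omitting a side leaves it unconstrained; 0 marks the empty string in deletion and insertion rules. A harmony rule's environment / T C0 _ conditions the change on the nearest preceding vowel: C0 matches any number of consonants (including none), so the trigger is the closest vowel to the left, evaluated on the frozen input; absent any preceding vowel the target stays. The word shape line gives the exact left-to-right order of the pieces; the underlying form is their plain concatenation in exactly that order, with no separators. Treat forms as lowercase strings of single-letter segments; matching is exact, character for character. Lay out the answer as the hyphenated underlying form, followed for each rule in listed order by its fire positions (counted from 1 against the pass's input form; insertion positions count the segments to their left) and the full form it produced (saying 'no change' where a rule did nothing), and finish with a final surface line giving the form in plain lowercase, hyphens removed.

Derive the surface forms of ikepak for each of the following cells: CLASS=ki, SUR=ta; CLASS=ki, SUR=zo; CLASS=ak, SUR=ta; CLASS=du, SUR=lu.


cell CLASS=ki, SUR=ta:
underlying: nid-ikepak-u
1. e -> o, i -> u / B C0 _: no change
2. 0 -> i / C _ C: no change
3. f -> v, k -> g, p -> b, s -> z, t -> d / V _ V: fires at position(s) 5, 7, 9: nidigebagu
surface: nidigebagu

cell CLASS=ki, SUR=zo:
underlying: zuz-ikepak-u
1. e -> o, i -> u / B C0 _: fires at position(s) 4: zuzukepaku
2. 0 -> i / C _ C: no change
3. f -> v, k -> g, p -> b, s -> z, t -> d / V _ V: fires at position(s) 5, 7, 9: zuzugebagu
surface: zuzugebagu

cell CLASS=ak, SUR=ta:
underlying: nid-ikepak-va
1. e -> o, i -> u / B C0 _: no change
2. 0 -> i / C _ C: inserts after position(s) 9: nidikepakiva
3. f -> v, k -> g, p -> b, s -> z, t -> d / V _ V: fires at position(s) 5, 7, 9: nidigebagiva
surface: nidigebagiva

cell CLASS=du, SUR=lu:
underlying: bu-ikepak-li
1. e -> o, i -> u / B C0 _: fires at position(s) 3, 10: buukepaklu
2. 0 -> i / C _ C: inserts after position(s) 8: buukepakilu
3. f -> v, k -> g, p -> b, s -> z, t -> d / V _ V: fires at position(s) 4, 6, 8: buugebagilu
surface: buugebagilu


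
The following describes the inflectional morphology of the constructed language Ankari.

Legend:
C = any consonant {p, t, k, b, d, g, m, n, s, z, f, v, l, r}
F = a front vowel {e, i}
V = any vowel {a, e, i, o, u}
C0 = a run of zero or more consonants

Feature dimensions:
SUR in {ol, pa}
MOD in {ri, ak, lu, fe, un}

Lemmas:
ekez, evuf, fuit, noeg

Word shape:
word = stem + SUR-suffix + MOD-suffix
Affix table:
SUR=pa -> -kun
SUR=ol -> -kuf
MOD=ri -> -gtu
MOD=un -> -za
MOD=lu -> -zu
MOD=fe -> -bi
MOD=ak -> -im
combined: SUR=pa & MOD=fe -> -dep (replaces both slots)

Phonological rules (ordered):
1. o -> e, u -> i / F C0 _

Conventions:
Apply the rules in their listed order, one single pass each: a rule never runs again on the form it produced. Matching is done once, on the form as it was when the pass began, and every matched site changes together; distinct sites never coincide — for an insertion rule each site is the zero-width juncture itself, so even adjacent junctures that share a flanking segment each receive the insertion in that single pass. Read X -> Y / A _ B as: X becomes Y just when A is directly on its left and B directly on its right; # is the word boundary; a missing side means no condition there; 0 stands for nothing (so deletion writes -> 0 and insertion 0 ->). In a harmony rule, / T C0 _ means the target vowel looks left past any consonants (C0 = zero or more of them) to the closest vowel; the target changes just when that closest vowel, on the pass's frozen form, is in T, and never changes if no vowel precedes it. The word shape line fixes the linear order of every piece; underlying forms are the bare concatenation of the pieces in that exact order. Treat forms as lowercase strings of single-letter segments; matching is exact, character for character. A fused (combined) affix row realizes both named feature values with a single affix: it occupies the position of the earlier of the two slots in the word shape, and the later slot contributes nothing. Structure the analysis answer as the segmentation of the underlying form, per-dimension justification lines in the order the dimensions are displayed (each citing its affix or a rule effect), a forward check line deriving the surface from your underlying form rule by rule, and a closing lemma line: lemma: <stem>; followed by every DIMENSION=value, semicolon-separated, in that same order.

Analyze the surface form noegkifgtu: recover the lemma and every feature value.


underlying: noeg-kuf-gtu
SUR=ol - signalled by the affix -kuf
MOD=ri - signalled by the affix -gtu
check: noegkufgtu -> noegkifgtu
lemma: noeg; SUR=ol; MOD=ri


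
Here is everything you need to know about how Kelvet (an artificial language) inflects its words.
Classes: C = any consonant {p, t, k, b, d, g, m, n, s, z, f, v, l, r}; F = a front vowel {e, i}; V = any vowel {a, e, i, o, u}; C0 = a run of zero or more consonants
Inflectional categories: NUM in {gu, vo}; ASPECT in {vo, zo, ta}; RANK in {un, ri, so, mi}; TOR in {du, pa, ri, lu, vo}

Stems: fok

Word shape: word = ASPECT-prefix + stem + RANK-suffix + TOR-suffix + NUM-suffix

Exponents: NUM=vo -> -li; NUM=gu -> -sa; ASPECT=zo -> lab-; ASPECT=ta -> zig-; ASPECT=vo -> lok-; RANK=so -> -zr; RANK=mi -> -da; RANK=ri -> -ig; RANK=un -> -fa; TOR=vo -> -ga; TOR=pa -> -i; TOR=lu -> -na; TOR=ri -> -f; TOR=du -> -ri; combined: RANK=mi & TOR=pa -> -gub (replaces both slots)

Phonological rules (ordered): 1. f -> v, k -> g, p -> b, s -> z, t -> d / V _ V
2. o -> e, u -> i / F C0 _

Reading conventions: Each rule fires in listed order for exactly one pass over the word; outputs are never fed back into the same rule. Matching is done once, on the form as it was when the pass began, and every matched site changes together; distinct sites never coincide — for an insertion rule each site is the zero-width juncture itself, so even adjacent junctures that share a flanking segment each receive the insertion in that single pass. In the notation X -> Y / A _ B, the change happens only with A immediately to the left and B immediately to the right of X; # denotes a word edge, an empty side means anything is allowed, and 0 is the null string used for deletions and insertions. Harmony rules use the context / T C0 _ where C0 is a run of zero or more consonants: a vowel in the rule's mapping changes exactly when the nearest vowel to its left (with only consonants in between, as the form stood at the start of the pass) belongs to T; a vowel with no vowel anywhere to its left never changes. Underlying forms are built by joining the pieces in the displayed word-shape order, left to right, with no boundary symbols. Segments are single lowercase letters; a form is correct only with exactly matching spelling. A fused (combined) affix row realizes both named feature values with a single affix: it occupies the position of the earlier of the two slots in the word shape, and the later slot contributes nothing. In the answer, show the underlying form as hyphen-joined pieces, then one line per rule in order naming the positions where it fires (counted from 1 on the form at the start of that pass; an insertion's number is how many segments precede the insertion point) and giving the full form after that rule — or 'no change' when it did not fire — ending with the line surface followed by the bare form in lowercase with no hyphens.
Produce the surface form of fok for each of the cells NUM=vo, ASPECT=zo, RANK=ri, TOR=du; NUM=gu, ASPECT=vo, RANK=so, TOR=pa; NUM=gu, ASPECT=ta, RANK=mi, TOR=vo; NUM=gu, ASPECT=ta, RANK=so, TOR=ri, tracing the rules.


cell NUM=vo, ASPECT=zo, RANK=ri, TOR=du:
underlying: lab-fok-ig-ri-li
1. f -> v, k -> g, p -> b, s -> z, t -> d / V _ V: fires at position(s) 6: labfogigrili
2. o -> e, u -> i / F C0 _: no change
surface: labfogigrili

cell NUM=gu, ASPECT=vo, RANK=so, TOR=pa:
underlying: lok-fok-zr-i-sa
1. f -> v, k -> g, p -> b, s -> z, t -> d / V _ V: fires at position(s) 10: lokfokzriza
2. o -> e, u -> i / F C0 _: no change
surface: lokfokzriza

cell NUM=gu, ASPECT=ta, RANK=mi, TOR=vo:
underlying: zig-fok-da-ga-sa
1. f -> v, k -> g, p -> b, s -> z, t -> d / V _ V: fires at position(s) 11: zigfokdagaza
2. o -> e, u -> i / F C0 _: fires at position(s) 5: zigfekdagaza
surface: zigfekdagaza

cell NUM=gu, ASPECT=ta, RANK=so, TOR=ri:
underlying: zig-fok-zr-f-sa
1. f -> v, k -> g, p -> b, s -> z, t -> d / V _ V: no change
2. o -> e, u -> i / F C0 _: fires at position(s) 5: zigfekzrfsa
surface: zigfekzrfsa


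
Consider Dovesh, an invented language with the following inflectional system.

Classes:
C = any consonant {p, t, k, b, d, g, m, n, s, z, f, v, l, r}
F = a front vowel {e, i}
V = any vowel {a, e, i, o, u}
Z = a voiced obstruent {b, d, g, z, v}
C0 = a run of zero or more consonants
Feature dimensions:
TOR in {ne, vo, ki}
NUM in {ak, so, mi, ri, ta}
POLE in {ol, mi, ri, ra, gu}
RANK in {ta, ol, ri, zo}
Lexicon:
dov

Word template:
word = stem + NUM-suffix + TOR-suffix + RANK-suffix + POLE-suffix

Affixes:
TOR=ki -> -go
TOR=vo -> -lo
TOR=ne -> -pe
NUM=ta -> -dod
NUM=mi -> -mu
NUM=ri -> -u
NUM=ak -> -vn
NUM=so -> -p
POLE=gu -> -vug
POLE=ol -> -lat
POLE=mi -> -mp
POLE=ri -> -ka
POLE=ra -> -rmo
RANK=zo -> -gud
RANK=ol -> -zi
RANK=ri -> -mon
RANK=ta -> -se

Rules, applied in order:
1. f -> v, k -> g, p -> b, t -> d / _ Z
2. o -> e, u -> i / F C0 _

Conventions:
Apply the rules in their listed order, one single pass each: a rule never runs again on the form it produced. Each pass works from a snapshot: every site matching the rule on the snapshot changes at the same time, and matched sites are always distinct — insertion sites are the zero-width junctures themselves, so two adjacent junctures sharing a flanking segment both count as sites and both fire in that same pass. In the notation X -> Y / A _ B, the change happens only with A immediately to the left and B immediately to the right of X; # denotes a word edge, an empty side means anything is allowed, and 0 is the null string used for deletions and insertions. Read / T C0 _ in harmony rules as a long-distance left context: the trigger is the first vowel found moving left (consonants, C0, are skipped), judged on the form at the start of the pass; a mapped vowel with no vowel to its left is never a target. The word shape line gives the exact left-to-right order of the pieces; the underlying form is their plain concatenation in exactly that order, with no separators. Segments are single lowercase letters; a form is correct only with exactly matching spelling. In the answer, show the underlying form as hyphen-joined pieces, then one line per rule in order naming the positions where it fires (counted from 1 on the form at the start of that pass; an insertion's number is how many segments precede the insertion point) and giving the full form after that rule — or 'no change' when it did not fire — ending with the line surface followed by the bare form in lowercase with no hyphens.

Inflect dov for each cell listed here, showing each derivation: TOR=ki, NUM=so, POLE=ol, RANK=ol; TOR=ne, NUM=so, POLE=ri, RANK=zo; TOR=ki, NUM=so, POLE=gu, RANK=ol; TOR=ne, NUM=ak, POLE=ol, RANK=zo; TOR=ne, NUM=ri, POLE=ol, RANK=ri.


cell TOR=ki, NUM=so, POLE=ol, RANK=ol:
underlying: dov-p-go-zi-lat
1. f -> v, k -> g, p -> b, t -> d / _ Z: fires at position(s) 4: dovbgozilat
2. o -> e, u -> i / F C0 _: no change
surface: dovbgozilat

cell TOR=ne, NUM=so, POLE=ri, RANK=zo:
underlying: dov-p-pe-gud-ka
1. f -> v, k -> g, p -> b, t -> d / _ Z: no change
2. o -> e, u -> i / F C0 _: fires at position(s) 8: dovppegidka
surface: dovppegidka

cell TOR=ki, NUM=so, POLE=gu, RANK=ol:
underlying: dov-p-go-zi-vug
1. f -> v, k -> g, p -> b, t -> d / _ Z: fires at position(s) 4: dovbgozivug
2. o -> e, u -> i / F C0 _: fires at position(s) 10: dovbgozivig
surface: dovbgozivig

cell TOR=ne, NUM=ak, POLE=ol, RANK=zo:
underlying: dov-vn-pe-gud-lat
1. f -> v, k -> g, p -> b, t -> d / _ Z: no change
2. o -> e, u -> i / F C0 _: fires at position(s) 9: dovvnpegidlat
surface: dovvnpegidlat

cell TOR=ne, NUM=ri, POLE=ol, RANK=ri:
underlying: dov-u-pe-mon-lat
1. f -> v, k -> g, p -> b, t -> d / _ Z: no change
2. o -> e, u -> i / F C0 _: fires at position(s) 8: dovupemenlat
surface: dovupemenlat


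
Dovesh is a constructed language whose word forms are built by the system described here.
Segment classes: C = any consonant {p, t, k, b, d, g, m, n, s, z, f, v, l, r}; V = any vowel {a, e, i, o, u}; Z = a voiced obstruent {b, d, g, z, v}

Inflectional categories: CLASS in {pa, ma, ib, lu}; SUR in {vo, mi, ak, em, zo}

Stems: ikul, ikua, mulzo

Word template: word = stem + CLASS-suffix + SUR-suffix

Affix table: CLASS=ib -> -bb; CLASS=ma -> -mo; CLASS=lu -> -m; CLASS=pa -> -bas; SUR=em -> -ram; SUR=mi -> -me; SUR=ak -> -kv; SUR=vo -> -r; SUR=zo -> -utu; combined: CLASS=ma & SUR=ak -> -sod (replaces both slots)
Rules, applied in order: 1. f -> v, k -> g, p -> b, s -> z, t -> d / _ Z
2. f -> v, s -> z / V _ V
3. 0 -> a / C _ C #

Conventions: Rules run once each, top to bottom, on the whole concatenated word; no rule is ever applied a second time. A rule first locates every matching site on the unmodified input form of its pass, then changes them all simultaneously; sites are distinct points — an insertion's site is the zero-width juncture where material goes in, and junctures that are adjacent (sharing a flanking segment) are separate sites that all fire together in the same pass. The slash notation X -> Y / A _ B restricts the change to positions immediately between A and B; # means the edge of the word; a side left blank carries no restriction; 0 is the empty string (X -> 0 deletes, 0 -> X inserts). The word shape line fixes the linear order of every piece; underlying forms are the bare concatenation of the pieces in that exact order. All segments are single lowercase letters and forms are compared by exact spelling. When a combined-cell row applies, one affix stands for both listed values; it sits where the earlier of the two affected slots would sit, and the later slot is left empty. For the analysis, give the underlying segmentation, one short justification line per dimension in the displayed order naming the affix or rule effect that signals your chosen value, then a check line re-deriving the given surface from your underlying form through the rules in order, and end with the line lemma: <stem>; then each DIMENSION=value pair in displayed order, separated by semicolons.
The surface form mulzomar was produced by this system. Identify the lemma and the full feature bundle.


underlying: mulzo-m-r
CLASS=lu - signalled by the affix -m
SUR=vo - signalled by the affix -r
check: mulzomr -> mulzomr -> mulzomr -> mulzomar
lemma: mulzo; CLASS=lu; SUR=vo


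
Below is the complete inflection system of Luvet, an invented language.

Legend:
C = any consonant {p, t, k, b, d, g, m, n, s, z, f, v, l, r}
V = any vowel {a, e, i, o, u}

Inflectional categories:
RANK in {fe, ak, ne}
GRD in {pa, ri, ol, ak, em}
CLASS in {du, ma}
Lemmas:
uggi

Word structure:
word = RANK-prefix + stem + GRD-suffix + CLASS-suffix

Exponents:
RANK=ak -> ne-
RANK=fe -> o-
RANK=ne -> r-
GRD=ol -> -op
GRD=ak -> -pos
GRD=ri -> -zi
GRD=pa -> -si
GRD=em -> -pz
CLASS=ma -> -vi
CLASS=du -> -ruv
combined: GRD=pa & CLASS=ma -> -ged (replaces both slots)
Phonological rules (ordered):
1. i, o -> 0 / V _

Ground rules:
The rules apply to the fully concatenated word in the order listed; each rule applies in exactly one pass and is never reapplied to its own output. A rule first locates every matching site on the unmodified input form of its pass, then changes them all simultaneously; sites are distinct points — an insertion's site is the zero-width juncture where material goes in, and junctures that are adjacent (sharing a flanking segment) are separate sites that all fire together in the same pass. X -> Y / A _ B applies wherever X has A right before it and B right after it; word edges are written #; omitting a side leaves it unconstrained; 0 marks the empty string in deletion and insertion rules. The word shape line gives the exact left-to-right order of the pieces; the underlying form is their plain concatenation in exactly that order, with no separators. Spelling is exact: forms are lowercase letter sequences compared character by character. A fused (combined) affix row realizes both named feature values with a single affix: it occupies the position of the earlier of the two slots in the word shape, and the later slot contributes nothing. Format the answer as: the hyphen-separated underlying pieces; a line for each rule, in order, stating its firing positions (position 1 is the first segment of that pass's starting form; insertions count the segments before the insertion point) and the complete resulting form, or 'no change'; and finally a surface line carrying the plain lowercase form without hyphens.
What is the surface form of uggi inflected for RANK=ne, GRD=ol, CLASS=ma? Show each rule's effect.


underlying: r-uggi-op-vi
1. i, o -> 0 / V _: fires at position(s) 6: ruggipvi
surface: ruggipvi


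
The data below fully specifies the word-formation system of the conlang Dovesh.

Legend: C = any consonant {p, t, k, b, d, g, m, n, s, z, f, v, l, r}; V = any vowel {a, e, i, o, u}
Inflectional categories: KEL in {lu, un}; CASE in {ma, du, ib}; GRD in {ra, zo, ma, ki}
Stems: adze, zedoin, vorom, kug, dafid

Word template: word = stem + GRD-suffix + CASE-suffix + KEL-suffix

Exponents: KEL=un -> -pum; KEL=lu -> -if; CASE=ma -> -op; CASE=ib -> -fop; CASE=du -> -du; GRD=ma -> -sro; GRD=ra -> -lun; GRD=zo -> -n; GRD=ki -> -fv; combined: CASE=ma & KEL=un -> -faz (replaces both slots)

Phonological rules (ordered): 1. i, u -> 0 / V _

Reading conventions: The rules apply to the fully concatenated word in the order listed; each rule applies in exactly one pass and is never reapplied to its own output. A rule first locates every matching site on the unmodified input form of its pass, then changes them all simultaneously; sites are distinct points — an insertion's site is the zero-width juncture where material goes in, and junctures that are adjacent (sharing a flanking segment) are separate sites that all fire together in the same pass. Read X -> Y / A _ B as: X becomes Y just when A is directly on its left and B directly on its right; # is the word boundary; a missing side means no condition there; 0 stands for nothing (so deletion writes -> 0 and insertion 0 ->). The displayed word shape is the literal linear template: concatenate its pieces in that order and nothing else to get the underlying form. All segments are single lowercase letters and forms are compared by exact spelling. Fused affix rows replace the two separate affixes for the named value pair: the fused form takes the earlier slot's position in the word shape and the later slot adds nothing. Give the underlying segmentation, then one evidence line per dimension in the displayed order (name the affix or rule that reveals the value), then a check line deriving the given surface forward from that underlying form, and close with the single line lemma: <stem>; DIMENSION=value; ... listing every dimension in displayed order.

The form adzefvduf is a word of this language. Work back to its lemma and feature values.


underlying: adze-fv-du-if
KEL=lu - signalled by the affix -if
CASE=du - signalled by the affix -du
GRD=ki - signalled by the affix -fv
check: adzefvduif -> adzefvduf
lemma: adze; KEL=lu; CASE=du; GRD=ki


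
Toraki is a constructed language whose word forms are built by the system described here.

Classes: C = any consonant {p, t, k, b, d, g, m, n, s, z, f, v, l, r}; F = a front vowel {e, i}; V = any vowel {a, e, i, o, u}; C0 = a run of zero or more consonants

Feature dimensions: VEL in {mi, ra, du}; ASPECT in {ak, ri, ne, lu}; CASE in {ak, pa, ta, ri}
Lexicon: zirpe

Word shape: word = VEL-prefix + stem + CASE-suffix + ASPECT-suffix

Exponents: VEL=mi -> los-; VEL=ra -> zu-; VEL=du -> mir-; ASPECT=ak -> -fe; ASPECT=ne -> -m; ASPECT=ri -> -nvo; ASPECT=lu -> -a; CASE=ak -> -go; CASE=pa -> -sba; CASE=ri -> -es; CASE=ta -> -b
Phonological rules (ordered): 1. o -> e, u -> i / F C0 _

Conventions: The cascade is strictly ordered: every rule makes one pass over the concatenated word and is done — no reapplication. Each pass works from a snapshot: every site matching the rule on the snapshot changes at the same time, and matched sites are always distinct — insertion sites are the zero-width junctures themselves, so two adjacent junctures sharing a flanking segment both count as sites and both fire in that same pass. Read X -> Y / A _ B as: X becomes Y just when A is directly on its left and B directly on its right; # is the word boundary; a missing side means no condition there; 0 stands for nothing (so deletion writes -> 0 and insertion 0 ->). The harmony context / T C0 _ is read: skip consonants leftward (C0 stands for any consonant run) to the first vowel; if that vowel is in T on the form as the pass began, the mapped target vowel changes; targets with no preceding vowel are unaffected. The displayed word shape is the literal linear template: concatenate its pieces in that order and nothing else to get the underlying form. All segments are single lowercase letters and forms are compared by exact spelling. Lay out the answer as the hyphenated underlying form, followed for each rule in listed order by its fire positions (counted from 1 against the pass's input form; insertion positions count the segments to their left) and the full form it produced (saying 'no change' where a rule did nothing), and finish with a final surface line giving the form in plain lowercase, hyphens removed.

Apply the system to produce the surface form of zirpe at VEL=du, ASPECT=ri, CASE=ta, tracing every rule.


underlying: mir-zirpe-b-nvo
1. o -> e, u -> i / F C0 _: fires at position(s) 12: mirzirpebnve
surface: mirzirpebnve


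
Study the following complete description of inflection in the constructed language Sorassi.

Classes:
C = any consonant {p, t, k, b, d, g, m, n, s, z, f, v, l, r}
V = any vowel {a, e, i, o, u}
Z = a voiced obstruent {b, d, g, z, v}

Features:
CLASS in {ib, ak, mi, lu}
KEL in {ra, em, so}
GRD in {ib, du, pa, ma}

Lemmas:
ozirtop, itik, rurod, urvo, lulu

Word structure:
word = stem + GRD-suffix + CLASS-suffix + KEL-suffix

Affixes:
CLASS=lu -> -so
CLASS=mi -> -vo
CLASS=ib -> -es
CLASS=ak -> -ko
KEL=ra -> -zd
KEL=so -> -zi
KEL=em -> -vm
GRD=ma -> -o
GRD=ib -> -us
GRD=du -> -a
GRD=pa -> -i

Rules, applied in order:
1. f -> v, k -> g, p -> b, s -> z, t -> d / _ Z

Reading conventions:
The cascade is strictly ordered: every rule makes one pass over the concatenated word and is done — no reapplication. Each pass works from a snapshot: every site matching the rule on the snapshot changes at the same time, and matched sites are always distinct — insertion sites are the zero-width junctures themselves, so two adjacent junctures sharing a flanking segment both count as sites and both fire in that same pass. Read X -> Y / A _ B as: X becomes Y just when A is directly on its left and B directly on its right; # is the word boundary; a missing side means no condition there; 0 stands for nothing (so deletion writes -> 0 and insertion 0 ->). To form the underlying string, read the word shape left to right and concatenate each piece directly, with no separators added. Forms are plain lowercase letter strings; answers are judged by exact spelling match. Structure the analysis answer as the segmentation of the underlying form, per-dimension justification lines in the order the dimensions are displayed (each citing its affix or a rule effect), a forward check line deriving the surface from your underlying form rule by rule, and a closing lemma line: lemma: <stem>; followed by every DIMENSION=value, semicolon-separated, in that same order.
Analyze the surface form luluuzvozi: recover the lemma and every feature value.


underlying: lulu-us-vo-zi
CLASS=mi - signalled by the affix -vo
KEL=so - signalled by the affix -zi
GRD=ib - signalled by the affix -us
check: luluusvozi -> luluuzvozi
lemma: lulu; CLASS=mi; KEL=so; GRD=ib


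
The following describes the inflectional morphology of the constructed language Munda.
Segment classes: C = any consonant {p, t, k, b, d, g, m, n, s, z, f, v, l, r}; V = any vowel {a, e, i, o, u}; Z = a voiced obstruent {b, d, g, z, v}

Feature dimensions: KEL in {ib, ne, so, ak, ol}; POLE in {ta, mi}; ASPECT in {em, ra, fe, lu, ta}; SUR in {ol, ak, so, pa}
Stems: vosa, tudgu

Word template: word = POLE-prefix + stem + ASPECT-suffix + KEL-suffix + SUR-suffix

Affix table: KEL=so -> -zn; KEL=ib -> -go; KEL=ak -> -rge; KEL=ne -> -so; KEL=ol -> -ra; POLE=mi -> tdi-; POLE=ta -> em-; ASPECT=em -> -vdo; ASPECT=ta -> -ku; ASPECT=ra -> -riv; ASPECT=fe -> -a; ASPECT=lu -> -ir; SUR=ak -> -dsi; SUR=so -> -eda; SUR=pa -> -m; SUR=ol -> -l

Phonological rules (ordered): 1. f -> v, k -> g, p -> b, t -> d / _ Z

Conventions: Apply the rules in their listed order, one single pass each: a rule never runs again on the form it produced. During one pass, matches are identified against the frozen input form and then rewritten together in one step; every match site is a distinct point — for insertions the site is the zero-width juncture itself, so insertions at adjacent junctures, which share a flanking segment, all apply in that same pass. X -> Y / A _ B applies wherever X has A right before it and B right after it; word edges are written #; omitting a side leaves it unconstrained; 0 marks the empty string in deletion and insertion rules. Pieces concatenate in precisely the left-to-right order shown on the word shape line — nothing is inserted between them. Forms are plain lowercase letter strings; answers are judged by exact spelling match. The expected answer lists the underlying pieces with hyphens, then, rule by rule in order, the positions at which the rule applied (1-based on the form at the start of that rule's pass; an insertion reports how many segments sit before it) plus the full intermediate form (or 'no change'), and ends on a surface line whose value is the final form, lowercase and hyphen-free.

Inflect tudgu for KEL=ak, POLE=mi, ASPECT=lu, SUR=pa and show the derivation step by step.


underlying: tdi-tudgu-ir-rge-m
1. f -> v, k -> g, p -> b, t -> d / _ Z: fires at position(s) 1: dditudguirrgem
surface: dditudguirrgem


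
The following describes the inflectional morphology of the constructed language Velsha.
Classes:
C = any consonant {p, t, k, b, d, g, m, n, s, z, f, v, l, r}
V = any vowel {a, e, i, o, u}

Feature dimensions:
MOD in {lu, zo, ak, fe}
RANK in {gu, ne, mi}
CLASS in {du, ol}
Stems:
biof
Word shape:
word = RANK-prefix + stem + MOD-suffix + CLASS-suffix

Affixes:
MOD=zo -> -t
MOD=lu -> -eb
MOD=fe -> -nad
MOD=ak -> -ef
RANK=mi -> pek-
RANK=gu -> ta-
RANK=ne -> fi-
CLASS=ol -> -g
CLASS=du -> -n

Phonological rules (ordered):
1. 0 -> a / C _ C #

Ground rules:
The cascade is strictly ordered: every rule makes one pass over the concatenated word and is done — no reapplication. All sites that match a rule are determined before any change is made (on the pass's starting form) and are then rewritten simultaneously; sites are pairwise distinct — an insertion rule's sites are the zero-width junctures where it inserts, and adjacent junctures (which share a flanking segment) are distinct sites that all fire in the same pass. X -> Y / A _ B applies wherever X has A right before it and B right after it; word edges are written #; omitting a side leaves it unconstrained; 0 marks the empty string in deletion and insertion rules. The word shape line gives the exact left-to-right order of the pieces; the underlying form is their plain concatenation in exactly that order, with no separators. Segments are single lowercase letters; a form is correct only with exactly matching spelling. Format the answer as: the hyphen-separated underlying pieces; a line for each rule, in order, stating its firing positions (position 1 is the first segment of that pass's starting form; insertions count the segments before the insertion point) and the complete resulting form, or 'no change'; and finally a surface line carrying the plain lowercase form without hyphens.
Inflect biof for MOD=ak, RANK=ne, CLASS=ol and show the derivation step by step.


underlying: fi-biof-ef-g
1. 0 -> a / C _ C #: inserts after position(s) 8: fibiofefag
surface: fibiofefag


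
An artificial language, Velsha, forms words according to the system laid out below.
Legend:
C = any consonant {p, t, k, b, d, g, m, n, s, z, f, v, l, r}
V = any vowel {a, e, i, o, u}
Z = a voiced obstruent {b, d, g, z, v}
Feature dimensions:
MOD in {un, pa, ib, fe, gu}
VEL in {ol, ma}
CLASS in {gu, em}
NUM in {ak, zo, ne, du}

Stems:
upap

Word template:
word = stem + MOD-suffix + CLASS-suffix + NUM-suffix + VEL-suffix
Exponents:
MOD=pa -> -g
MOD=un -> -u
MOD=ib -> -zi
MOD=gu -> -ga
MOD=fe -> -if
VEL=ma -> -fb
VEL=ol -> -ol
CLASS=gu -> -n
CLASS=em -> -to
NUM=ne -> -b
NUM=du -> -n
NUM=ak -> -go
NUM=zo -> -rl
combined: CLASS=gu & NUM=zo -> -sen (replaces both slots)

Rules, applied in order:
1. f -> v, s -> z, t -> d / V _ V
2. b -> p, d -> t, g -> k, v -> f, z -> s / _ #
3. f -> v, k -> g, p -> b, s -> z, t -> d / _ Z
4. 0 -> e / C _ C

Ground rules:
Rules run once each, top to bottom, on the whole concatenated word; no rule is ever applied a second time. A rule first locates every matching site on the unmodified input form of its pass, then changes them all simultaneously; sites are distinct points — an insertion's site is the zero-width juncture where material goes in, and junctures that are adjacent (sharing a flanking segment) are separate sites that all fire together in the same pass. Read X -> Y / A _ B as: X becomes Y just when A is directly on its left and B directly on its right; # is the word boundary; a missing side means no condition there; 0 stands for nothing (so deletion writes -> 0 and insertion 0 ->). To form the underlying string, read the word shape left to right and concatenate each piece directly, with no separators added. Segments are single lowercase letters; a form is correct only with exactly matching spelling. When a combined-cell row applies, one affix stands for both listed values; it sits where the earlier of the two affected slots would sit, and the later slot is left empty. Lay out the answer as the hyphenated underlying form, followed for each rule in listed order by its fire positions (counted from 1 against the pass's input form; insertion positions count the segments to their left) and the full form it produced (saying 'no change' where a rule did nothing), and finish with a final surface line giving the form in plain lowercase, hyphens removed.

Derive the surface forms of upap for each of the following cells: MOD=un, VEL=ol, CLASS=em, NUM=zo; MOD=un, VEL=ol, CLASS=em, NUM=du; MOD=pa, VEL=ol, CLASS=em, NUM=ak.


cell MOD=un, VEL=ol, CLASS=em, NUM=zo:
underlying: upap-u-to-rl-ol
1. f -> v, s -> z, t -> d / V _ V: fires at position(s) 6: upapudorlol
2. b -> p, d -> t, g -> k, v -> f, z -> s / _ #: no change
3. f -> v, k -> g, p -> b, s -> z, t -> d / _ Z: no change
4. 0 -> e / C _ C: inserts after position(s) 8: upapudorelol
surface: upapudorelol

cell MOD=un, VEL=ol, CLASS=em, NUM=du:
underlying: upap-u-to-n-ol
1. f -> v, s -> z, t -> d / V _ V: fires at position(s) 6: upapudonol
2. b -> p, d -> t, g -> k, v -> f, z -> s / _ #: no change
3. f -> v, k -> g, p -> b, s -> z, t -> d / _ Z: no change
4. 0 -> e / C _ C: no change
surface: upapudonol

cell MOD=pa, VEL=ol, CLASS=em, NUM=ak:
underlying: upap-g-to-go-ol
1. f -> v, s -> z, t -> d / V _ V: no change
2. b -> p, d -> t, g -> k, v -> f, z -> s / _ #: no change
3. f -> v, k -> g, p -> b, s -> z, t -> d / _ Z: fires at position(s) 4: upabgtogool
4. 0 -> e / C _ C: inserts after position(s) 4, 5: upabegetogool
surface: upabegetogool


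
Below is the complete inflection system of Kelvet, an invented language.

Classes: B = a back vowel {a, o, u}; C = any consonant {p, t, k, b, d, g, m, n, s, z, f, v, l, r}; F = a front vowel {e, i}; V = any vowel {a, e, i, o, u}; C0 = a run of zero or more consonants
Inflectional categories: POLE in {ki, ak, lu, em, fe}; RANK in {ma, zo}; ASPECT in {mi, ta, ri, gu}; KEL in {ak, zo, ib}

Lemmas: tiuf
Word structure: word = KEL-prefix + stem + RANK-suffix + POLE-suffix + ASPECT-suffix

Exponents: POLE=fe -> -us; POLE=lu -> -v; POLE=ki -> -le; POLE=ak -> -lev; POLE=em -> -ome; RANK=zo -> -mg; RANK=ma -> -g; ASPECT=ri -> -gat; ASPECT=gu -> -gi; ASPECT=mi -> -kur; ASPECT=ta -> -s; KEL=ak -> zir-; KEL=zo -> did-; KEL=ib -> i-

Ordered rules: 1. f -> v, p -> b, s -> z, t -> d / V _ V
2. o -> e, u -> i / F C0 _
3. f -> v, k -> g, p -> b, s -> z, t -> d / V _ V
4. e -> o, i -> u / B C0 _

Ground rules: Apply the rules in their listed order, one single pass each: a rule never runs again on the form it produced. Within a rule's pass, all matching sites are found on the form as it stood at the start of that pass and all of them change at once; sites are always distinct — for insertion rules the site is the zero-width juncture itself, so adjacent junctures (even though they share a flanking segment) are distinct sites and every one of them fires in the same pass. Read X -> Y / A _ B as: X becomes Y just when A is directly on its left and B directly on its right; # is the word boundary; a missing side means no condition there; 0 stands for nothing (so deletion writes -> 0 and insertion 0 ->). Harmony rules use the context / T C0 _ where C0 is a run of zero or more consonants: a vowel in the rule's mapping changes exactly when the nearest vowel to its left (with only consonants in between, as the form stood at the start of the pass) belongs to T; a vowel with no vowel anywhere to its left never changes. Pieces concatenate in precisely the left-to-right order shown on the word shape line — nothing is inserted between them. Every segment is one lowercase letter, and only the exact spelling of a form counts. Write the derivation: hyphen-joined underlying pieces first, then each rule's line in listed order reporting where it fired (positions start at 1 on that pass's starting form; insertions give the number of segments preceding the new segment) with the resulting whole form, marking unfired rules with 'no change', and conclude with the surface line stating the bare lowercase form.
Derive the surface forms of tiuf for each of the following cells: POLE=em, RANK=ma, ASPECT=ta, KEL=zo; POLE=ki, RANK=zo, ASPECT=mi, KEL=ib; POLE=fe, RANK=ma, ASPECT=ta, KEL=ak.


cell POLE=em, RANK=ma, ASPECT=ta, KEL=zo:
underlying: did-tiuf-g-ome-s
1. f -> v, p -> b, s -> z, t -> d / V _ V: no change
2. o -> e, u -> i / F C0 _: fires at position(s) 6: didtiifgomes
3. f -> v, k -> g, p -> b, s -> z, t -> d / V _ V: no change
4. e -> o, i -> u / B C0 _: fires at position(s) 11: didtiifgomos
surface: didtiifgomos

cell POLE=ki, RANK=zo, ASPECT=mi, KEL=ib:
underlying: i-tiuf-mg-le-kur
1. f -> v, p -> b, s -> z, t -> d / V _ V: fires at position(s) 2: idiufmglekur
2. o -> e, u -> i / F C0 _: fires at position(s) 4, 11: idiifmglekir
3. f -> v, k -> g, p -> b, s -> z, t -> d / V _ V: fires at position(s) 10: idiifmglegir
4. e -> o, i -> u / B C0 _: no change
surface: idiifmglegir

cell POLE=fe, RANK=ma, ASPECT=ta, KEL=ak:
underlying: zir-tiuf-g-us-s
1. f -> v, p -> b, s -> z, t -> d / V _ V: no change
2. o -> e, u -> i / F C0 _: fires at position(s) 6: zirtiifguss
3. f -> v, k -> g, p -> b, s -> z, t -> d / V _ V: no change
4. e -> o, i -> u / B C0 _: no change
surface: zirtiifguss
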